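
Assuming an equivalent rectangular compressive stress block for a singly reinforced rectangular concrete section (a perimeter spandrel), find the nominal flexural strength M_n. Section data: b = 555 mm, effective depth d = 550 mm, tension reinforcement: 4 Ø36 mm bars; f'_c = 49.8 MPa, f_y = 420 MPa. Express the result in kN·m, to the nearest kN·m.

A_s = 4 × 1018 = 4072 mm².
T = A_s f_y = 4072 × 420 = 1710240 N = 1710.24 kN.
From C = T: a = T/(0.85 f'_c b) = 1710240/(0.85 × 49.8 × 555) = 72.80 mm.
M_n = T(d − a/2) = 1710.24 kN × (550 − 36.4) mm = 878.38 kN·m.

M_n ≈ 878 kN·m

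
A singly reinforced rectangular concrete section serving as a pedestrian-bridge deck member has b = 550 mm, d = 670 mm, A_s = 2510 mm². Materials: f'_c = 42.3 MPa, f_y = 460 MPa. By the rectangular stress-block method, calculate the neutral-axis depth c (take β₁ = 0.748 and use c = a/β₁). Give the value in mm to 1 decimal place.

c ≈ 78.1 mm

T = A_s f_y = 2510 × 460 = 1154600 N = 1154.6 kN.
Setting C = 0.85 f'_c a b equal to T: a = 1154600/(0.85 × 42.3 × 550) = 58.386 mm.
With β₁ = 0.748, c = a/β₁ = 58.386/0.748 = 78.1 mm.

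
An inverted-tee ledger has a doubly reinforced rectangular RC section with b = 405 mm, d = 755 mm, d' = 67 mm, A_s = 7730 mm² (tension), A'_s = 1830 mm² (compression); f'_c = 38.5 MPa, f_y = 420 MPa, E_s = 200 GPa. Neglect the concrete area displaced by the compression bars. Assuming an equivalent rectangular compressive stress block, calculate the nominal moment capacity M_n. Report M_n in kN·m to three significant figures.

M_n ≈ 2170 kN·m

Assume both tension and compression steel yield.
Net tension couple steel: A_s − A'_s = 5900 mm².
a = (A_s − A'_s) f_y / (0.85 f'_c b) = 2478000/(0.85 × 38.5 × 405) = 186.97 mm.
c = a/β₁ = 186.97/0.775 = 241.25 mm; ε'_s = 0.003(c − d')/c = 0.0022 ≥ f_y/E_s = 0.0021, so compression steel does yield.
M_n = (A_s − A'_s) f_y (d − a/2) + A'_s f_y (d − d') = [2478000 × (755 − 93.485) + 768600 × (755 − 67)] × 10⁻⁶ = 1639.23 + 528.80 = 2168.03 kN·m.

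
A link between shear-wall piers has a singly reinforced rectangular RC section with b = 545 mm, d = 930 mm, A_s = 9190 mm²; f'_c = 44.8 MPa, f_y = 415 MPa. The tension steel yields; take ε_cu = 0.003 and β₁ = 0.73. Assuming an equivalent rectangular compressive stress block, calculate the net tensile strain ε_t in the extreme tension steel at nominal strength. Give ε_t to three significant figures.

ε_t ≈ 0.00808

a = A_s f_y/(0.85 f'_c b) = 183.77 mm.
β₁ = 0.73, so c = a/β₁ = 183.77/0.73 = 251.74 mm.
From the linear strain diagram with ε_cu = 0.003: ε_t = 0.003 (d − c)/c = 0.003 × (930 − 251.74)/251.74 = 0.00808.
Since ε_t ≥ 0.005, the section is tension-controlled.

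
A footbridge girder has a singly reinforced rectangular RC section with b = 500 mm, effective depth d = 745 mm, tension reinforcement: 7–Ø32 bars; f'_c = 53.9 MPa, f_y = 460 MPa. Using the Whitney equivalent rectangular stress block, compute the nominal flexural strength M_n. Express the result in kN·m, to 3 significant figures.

A_s = 7 × 804 = 5628 mm².
T = A_s f_y = 5628 × 460 = 2588880 N = 2588.88 kN.
From C = T: a = T/(0.85 f'_c b) = 2588880/(0.85 × 53.9 × 500) = 113.01 mm.
M_n = T(d − a/2) = 2588.88 kN × (745 − 56.505) mm = 1782.43 kN·m.

M_n ≈ 1780 kN·m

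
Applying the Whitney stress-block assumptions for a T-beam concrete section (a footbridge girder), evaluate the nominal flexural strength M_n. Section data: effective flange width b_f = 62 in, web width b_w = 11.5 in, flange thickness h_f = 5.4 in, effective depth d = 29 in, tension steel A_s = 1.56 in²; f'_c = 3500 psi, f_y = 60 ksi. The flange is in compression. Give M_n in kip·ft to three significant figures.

Tension: T = A_s f_y = 1.56 × 60 = 93.6 kips.
Try a within the flange: a = T/(0.85 f'_c b_f) = 93.6/(0.85 × 3.5 × 62) = 0.507 in.
Since a = 0.507 ≤ h_f = 5.4 in, the stress block lies entirely in the flange; analyse as a rectangular beam of width b_f.
M_n = T(d − a/2) = 93.6 × (29 − 0.2535) = 2690.7 kip·in.
M_n = 2690.7/12 = 224.23 kip·ft.

M_n ≈ 224 kip·ft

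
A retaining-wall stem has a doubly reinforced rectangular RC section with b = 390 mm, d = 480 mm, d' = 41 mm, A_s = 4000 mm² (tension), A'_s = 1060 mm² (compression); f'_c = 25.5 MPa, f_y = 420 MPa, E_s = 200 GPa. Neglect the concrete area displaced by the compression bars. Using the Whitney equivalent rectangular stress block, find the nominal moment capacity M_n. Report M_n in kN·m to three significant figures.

M_n ≈ 698 kN·m

Assume both tension and compression steel yield.
Net tension couple steel: A_s − A'_s = 2940 mm².
a = (A_s − A'_s) f_y / (0.85 f'_c b) = 1234800/(0.85 × 25.5 × 390) = 146.07 mm.
c = a/β₁ = 146.07/0.85 = 171.85 mm; ε'_s = 0.003(c − d')/c = 0.0023 ≥ f_y/E_s = 0.0021, so compression steel does yield.
M_n = (A_s − A'_s) f_y (d − a/2) + A'_s f_y (d − d') = [1234800 × (480 − 73.035) + 445200 × (480 − 41)] × 10⁻⁶ = 502.52 + 195.44 = 697.96 kN·m.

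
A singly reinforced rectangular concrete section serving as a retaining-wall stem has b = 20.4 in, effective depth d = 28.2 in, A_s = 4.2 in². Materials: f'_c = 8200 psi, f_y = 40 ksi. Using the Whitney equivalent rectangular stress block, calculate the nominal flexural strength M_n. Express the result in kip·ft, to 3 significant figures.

M_n ≈ 387 kip·ft

T = A_s f_y = 4.2 × 40 = 168 kips.
a = T/(0.85 f'_c b) = 168/(0.85 × 8.2 × 20.4) = 1.182 in.
M_n = T(d − a/2) = 168 × (28.2 − 0.591) = 4638.3 kip·in = 4638.3/12 = 386.53 kip·ft.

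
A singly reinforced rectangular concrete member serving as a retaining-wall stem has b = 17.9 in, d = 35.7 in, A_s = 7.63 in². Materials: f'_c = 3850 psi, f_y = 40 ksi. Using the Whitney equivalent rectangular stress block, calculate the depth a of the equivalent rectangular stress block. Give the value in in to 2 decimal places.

T = A_s f_y = 7.63 × 40 = 305.2 kips.
a = T/(0.85 f'_c b) = 305.2/(0.85 × 3.85 × 17.9) = 5.21 in.

a ≈ 5.21 in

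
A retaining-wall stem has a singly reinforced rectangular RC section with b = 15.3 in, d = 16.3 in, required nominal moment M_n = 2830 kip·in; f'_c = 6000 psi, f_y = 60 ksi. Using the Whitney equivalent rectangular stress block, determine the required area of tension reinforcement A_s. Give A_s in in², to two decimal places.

From M_n = 0.85 f'_c a b (d − a/2):
a = d − √(d² − 2M_n/(0.85 f'_c b)) = 16.3 − √(16.3² − 2 × 2830/(0.85 × 6 × 15.3)) = 2.402 in.
A_s = 0.85 f'_c a b / f_y = 0.85 × 6 × 2.402 × 15.3 / 60 = 3.124 in².

A_s ≈ 3.12 in²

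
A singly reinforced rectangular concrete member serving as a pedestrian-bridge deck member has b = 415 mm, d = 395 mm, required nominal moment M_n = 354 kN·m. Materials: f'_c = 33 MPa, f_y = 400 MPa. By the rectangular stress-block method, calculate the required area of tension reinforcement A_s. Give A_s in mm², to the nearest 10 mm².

With M_n = 0.85 f'_c a b (d − a/2), solve the quadratic for a:
a = d − √(d² − 2M_n/(0.85 f'_c b)) = 395 − √(395² − 2 × 354×10⁶/(0.85 × 33 × 415)) = 86.45 mm.
A_s = 0.85 f'_c a b / f_y = 0.85 × 33 × 86.45 × 415 / 400 = 2515.9 mm².

A_s ≈ 2520 mm²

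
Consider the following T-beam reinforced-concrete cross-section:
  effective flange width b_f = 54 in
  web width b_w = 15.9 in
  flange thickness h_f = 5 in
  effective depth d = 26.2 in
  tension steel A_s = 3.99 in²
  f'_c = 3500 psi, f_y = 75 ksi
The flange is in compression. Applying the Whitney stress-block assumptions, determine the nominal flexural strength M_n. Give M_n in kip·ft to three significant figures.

M_n ≈ 630 kip·ft

Tension: T = A_s f_y = 3.99 × 75 = 299.25 kips.
Try a within the flange: a = T/(0.85 f'_c b_f) = 299.25/(0.85 × 3.5 × 54) = 1.863 in.
Since a = 1.863 ≤ h_f = 5 in, the stress block lies entirely in the flange; analyse as a rectangular beam of width b_f.
M_n = T(d − a/2) = 299.25 × (26.2 − 0.9315) = 7561.6 kip·in.
M_n = 7561.6/12 = 630.13 kip·ft.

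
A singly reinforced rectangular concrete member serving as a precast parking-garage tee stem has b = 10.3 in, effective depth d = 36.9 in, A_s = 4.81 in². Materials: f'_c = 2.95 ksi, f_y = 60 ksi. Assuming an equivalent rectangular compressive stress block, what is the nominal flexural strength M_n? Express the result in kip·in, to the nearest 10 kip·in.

M_n ≈ 9040 kip·in

T = A_s f_y = 4.81 × 60 = 288.6 kips.
a = T/(0.85 f'_c b) = 288.6/(0.85 × 2.95 × 10.3) = 11.174 in.
M_n = T(d − a/2) = 288.6 × (36.9 − 5.587) = 9036.9 kip·in.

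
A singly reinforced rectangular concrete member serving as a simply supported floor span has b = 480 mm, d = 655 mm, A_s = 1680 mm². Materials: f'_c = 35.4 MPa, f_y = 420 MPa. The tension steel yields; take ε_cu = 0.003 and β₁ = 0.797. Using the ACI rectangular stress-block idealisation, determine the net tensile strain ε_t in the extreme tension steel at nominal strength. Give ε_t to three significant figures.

ε_t ≈ 0.0291

a = A_s f_y/(0.85 f'_c b) = 48.85 mm.
β₁ = 0.797, so c = a/β₁ = 48.85/0.797 = 61.29 mm.
From the linear strain diagram with ε_cu = 0.003: ε_t = 0.003 (d − c)/c = 0.003 × (655 − 61.29)/61.29 = 0.0291.
Since ε_t ≥ 0.005, the section is tension-controlled.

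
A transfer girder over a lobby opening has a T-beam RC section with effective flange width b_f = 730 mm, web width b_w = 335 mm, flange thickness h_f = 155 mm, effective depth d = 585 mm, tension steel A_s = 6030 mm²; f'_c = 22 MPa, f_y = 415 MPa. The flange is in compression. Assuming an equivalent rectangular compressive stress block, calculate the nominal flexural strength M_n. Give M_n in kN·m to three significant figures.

Tension: T = A_s f_y = 6030 × 415 = 2502450 N.
Try a within the flange: a = T/(0.85 f'_c b_f) = 2502450/(0.85 × 22 × 730) = 183.32 mm.
a = 183.32 > h_f = 155 mm: the block extends into the web. Split into flange-overhang and web parts.
C_f = 0.85 f'_c (b_f − b_w) h_f = 0.85 × 22 × (730 − 335) × 155 = 1144908 N.
Remaining web compression depth: a_w = (T − C_f)/(0.85 f'_c b_w) = (2502450 − 1144908)/(0.85 × 22 × 335) = 216.70 mm.
M_n = C_f(d − h_f/2) + (T − C_f)(d − a_w/2) = 1144908 × (585 − 77.5) + 1357542 × (585 − 108.35) = 581.04 + 647.07 = 1228.11 × 10⁶ N·mm.
M_n = 1228.11 kN·m.

M_n ≈ 1230 kN·m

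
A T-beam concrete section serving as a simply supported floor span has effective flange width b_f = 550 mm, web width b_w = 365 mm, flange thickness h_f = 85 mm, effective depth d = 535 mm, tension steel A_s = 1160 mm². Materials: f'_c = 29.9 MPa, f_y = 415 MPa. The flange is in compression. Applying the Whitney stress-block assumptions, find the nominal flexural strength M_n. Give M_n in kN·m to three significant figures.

Tension: T = A_s f_y = 1160 × 415 = 481400 N.
Try a within the flange: a = T/(0.85 f'_c b_f) = 481400/(0.85 × 29.9 × 550) = 34.44 mm.
Since a = 34.44 ≤ h_f = 85 mm, the stress block lies entirely in the flange; analyse as a rectangular beam of width b_f.
M_n = T(d − a/2) = 481400 × (535 − 17.22) = 249.26 × 10⁶ N·mm.
M_n = 249.26 kN·m.

M_n ≈ 249 kN·m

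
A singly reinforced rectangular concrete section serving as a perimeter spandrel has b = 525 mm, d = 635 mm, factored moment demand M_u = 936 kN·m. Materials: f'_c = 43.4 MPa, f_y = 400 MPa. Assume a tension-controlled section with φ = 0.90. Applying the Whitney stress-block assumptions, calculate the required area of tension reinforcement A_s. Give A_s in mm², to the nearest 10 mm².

A_s ≈ 4410 mm²

M_n = M_u/φ = 936/0.90 = 1040 kN·m.
With M_n = 0.85 f'_c a b (d − a/2), solve the quadratic for a:
a = d − √(d² − 2M_n/(0.85 f'_c b)) = 635 − √(635² − 2 × 1040×10⁶/(0.85 × 43.4 × 525)) = 91.10 mm.
A_s = 0.85 f'_c a b / f_y = 0.85 × 43.4 × 91.10 × 525 / 400 = 4410.9 mm².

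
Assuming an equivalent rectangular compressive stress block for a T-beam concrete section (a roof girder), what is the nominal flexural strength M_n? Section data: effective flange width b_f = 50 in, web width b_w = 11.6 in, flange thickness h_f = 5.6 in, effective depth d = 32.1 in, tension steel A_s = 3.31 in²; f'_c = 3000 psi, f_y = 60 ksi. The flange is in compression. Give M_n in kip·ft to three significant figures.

M_n ≈ 518 kip·ft

Tension: T = A_s f_y = 3.31 × 60 = 198.6 kips.
Try a within the flange: a = T/(0.85 f'_c b_f) = 198.6/(0.85 × 3 × 50) = 1.558 in.
Since a = 1.558 ≤ h_f = 5.6 in, the stress block lies entirely in the flange; analyse as a rectangular beam of width b_f.
M_n = T(d − a/2) = 198.6 × (32.1 − 0.779) = 6220.4 kip·in.
M_n = 6220.4/12 = 518.37 kip·ft.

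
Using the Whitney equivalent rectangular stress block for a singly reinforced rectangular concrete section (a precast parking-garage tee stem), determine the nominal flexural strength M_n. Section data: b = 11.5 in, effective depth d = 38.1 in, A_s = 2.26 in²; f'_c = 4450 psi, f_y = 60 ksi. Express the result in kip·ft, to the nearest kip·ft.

T = A_s f_y = 2.26 × 60 = 135.6 kips.
a = T/(0.85 f'_c b) = 135.6/(0.85 × 4.45 × 11.5) = 3.117 in.
M_n = T(d − a/2) = 135.6 × (38.1 − 1.5585) = 4955.0 kip·in = 4955.0/12 = 412.92 kip·ft.

M_n ≈ 413 kip·ft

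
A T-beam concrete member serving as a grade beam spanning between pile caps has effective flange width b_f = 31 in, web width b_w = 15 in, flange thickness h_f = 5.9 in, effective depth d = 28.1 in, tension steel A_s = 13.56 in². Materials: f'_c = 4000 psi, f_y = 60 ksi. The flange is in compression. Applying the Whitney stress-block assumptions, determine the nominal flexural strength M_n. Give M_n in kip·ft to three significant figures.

Tension: T = A_s f_y = 13.56 × 60 = 813.6 kips.
Try a within the flange: a = T/(0.85 f'_c b_f) = 813.6/(0.85 × 4 × 31) = 7.719 in.
a = 7.719 > h_f = 5.9 in: the block extends into the web. Split into flange-overhang and web parts.
C_f = 0.85 f'_c (b_f − b_w) h_f = 0.85 × 4 × (31 − 15) × 5.9 = 321.0 kips.
Remaining web compression depth: a_w = (T − C_f)/(0.85 f'_c b_w) = (813.6 − 321.0)/(0.85 × 4 × 15) = 9.659 in.
M_n = C_f(d − h_f/2) + (T − C_f)(d − a_w/2) = 321.0 × (28.1 − 2.95) + 492.6 × (28.1 − 4.8295) = 8073.2 + 11463.0 = 19536.2 kip·in.
M_n = 19536.2/12 = 1628.02 kip·ft.

M_n ≈ 1630 kip·ft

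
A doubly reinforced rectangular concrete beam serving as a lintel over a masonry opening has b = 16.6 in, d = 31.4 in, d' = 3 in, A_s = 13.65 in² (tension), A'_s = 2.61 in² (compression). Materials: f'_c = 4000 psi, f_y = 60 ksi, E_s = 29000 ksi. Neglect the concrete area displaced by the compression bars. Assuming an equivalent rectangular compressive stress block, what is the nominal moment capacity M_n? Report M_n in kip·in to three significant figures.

M_n ≈ 21400 kip·in

Assume both steels yield.
a = (A_s − A'_s) f_y/(0.85 f'_c b) = (13.65 − 2.61) × 60/(0.85 × 4 × 16.6) = 11.736 in.
c = a/β₁ = 11.736/0.85 = 13.807 in; ε'_s = 0.003(c − d')/c = 0.0023 ≥ ε_y = 0.0021, so the compression steel yields.
M_n = (A_s − A'_s) f_y (d − a/2) + A'_s f_y (d − d') = 662.4 × (31.4 − 5.868) + 156.6 × (31.4 − 3) = 16912.4 + 4447.4 = 21359.8 kip·in.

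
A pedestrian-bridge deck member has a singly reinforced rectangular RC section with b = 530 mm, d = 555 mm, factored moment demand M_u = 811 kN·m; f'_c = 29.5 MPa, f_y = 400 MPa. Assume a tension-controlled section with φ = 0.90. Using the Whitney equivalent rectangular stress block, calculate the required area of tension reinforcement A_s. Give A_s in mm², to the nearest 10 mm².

A_s ≈ 4640 mm²

M_n = M_u/φ = 811/0.90 = 901.111 kN·m.
With M_n = 0.85 f'_c a b (d − a/2), solve the quadratic for a:
a = d − √(d² − 2M_n/(0.85 f'_c b)) = 555 − √(555² − 2 × 901.111×10⁶/(0.85 × 29.5 × 530)) = 139.77 mm.
A_s = 0.85 f'_c a b / f_y = 0.85 × 29.5 × 139.77 × 530 / 400 = 4643.8 mm².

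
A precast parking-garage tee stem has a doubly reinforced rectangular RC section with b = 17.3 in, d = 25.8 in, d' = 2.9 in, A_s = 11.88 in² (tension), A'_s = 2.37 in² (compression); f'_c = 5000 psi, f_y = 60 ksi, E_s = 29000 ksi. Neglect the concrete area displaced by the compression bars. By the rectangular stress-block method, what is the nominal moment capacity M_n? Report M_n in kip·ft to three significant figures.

M_n ≈ 1310 kip·ft

Assume both steels yield.
a = (A_s − A'_s) f_y/(0.85 f'_c b) = (11.88 − 2.37) × 60/(0.85 × 5 × 17.3) = 7.761 in.
c = a/β₁ = 7.761/0.8 = 9.701 in; ε'_s = 0.003(c − d')/c = 0.0021 ≥ ε_y = 0.0021, so the compression steel yields.
M_n = (A_s − A'_s) f_y (d − a/2) + A'_s f_y (d − d') = 570.6 × (25.8 − 3.8805) + 142.2 × (25.8 − 2.9) = 12507.3 + 3256.4 = 15763.7 kip·in = 15763.7/12 = 1313.64 kip·ft.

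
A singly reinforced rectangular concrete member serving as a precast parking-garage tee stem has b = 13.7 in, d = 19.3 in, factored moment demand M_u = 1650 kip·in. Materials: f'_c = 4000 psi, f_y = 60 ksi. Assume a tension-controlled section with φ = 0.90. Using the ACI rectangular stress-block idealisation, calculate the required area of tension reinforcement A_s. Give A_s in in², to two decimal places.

A_s ≈ 1.68 in²

M_n = M_u/φ = 1650/0.90 = 1833.33 kip·in.
From M_n = 0.85 f'_c a b (d − a/2):
a = d − √(d² − 2M_n/(0.85 f'_c b)) = 19.3 − √(19.3² − 2 × 1833.33/(0.85 × 4 × 13.7)) = 2.160 in.
A_s = 0.85 f'_c a b / f_y = 0.85 × 4 × 2.160 × 13.7 / 60 = 1.677 in².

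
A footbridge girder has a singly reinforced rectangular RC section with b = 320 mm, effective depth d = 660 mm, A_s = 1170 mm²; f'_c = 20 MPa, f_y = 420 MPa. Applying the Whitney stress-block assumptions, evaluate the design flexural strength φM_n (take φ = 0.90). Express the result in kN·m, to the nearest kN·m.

T = A_s f_y = 1170 × 420 = 491400 N = 491.4 kN.
From C = T: a = T/(0.85 f'_c b) = 491400/(0.85 × 20 × 320) = 90.33 mm.
M_n = T(d − a/2) = 491.4 kN × (660 − 45.165) mm = 302.13 kN·m.
φM_n = 0.90 × 302.13 = 271.92 kN·m.

φM_n ≈ 272 kN·m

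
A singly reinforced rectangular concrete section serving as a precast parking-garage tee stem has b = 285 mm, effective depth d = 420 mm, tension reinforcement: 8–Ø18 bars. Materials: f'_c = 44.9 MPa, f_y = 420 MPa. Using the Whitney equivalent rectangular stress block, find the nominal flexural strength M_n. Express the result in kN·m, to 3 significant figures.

A_s = 8 × 254 = 2032 mm².
T = A_s f_y = 2032 × 420 = 853440 N = 853.44 kN.
From C = T: a = T/(0.85 f'_c b) = 853440/(0.85 × 44.9 × 285) = 78.46 mm.
M_n = T(d − a/2) = 853.44 kN × (420 − 39.23) mm = 324.96 kN·m.

M_n ≈ 325 kN·m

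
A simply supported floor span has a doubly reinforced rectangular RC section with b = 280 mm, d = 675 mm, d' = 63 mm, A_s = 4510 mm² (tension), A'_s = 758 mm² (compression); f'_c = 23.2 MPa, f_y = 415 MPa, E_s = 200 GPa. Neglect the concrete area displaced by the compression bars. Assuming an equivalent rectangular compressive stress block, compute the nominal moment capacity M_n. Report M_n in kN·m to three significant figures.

Assume both tension and compression steel yield.
Net tension couple steel: A_s − A'_s = 3752 mm².
a = (A_s − A'_s) f_y / (0.85 f'_c b) = 1557080/(0.85 × 23.2 × 280) = 282.00 mm.
c = a/β₁ = 282.00/0.85 = 331.76 mm; ε'_s = 0.003(c − d')/c = 0.0024 ≥ f_y/E_s = 0.0021, so compression steel does yield.
M_n = (A_s − A'_s) f_y (d − a/2) + A'_s f_y (d − d') = [1557080 × (675 − 141) + 314570 × (675 − 63)] × 10⁻⁶ = 831.48 + 192.52 = 1024.00 kN·m.

M_n ≈ 1020 kN·m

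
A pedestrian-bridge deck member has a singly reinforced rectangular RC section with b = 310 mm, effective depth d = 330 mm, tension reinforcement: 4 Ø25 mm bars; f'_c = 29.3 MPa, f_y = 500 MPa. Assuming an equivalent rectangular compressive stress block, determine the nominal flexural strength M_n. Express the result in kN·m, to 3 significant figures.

M_n ≈ 262 kN·m

A_s = 4 × 491 = 1964 mm².
T = A_s f_y = 1964 × 500 = 982000 N = 982 kN.
From C = T: a = T/(0.85 f'_c b) = 982000/(0.85 × 29.3 × 310) = 127.19 mm.
M_n = T(d − a/2) = 982 kN × (330 − 63.595) mm = 261.61 kN·m.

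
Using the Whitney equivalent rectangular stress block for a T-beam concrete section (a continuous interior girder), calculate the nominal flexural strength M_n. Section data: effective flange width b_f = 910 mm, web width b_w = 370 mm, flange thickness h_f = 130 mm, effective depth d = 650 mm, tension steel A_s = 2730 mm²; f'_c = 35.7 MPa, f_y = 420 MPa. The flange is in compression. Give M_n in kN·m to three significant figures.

M_n ≈ 721 kN·m

Tension: T = A_s f_y = 2730 × 420 = 1146600 N.
Try a within the flange: a = T/(0.85 f'_c b_f) = 1146600/(0.85 × 35.7 × 910) = 41.52 mm.
Since a = 41.52 ≤ h_f = 130 mm, the stress block lies entirely in the flange; analyse as a rectangular beam of width b_f.
M_n = T(d − a/2) = 1146600 × (650 − 20.76) = 721.49 × 10⁶ N·mm.
M_n = 721.49 kN·m.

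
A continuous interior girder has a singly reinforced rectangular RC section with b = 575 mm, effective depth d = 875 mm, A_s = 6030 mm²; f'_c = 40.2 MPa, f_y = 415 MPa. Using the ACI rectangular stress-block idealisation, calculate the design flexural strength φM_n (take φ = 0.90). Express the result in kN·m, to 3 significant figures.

φM_n ≈ 1830 kN·m

T = A_s f_y = 6030 × 415 = 2502450 N = 2502.45 kN.
From C = T: a = T/(0.85 f'_c b) = 2502450/(0.85 × 40.2 × 575) = 127.37 mm.
M_n = T(d − a/2) = 2502.45 kN × (875 − 63.685) mm = 2030.28 kN·m.
φM_n = 0.90 × 2030.28 = 1827.25 kN·m.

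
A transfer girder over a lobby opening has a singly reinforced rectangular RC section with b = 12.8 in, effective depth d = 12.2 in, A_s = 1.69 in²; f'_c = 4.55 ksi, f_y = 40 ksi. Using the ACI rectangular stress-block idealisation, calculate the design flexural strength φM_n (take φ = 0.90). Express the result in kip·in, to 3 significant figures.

φM_n ≈ 701 kip·in

T = A_s f_y = 1.69 × 40 = 67.6 kips.
a = T/(0.85 f'_c b) = 67.6/(0.85 × 4.55 × 12.8) = 1.366 in.
M_n = T(d − a/2) = 67.6 × (12.2 − 0.683) = 778.5 kip·in.
φM_n = 0.90 × 778.5 = 700.7 kip·in.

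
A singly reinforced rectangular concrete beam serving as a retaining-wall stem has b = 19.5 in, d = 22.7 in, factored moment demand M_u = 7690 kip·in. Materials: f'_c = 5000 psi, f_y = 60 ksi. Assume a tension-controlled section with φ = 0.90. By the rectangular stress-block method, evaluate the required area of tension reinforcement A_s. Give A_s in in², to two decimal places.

M_n = M_u/φ = 7690/0.90 = 8544.44 kip·in.
From M_n = 0.85 f'_c a b (d − a/2):
a = d − √(d² − 2M_n/(0.85 f'_c b)) = 22.7 − √(22.7² − 2 × 8544.44/(0.85 × 5 × 19.5)) = 5.119 in.
A_s = 0.85 f'_c a b / f_y = 0.85 × 5 × 5.119 × 19.5 / 60 = 7.071 in².

A_s ≈ 7.07 in²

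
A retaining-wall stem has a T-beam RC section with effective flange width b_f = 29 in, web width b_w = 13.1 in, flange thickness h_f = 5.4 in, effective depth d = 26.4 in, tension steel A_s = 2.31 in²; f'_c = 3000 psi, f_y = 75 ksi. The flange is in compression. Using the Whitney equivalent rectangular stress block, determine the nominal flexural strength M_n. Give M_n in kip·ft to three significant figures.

Tension: T = A_s f_y = 2.31 × 75 = 173.25 kips.
Try a within the flange: a = T/(0.85 f'_c b_f) = 173.25/(0.85 × 3 × 29) = 2.343 in.
Since a = 2.343 ≤ h_f = 5.4 in, the stress block lies entirely in the flange; analyse as a rectangular beam of width b_f.
M_n = T(d − a/2) = 173.25 × (26.4 − 1.1715) = 4370.8 kip·in.
M_n = 4370.8/12 = 364.23 kip·ft.

M_n ≈ 364 kip·ft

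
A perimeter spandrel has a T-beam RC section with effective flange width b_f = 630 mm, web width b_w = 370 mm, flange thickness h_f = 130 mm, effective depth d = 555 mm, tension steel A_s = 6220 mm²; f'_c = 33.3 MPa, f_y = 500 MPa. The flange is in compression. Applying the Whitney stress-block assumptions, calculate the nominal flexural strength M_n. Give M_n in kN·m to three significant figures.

Tension: T = A_s f_y = 6220 × 500 = 3110000 N.
Try a within the flange: a = T/(0.85 f'_c b_f) = 3110000/(0.85 × 33.3 × 630) = 174.40 mm.
a = 174.40 > h_f = 130 mm: the block extends into the web. Split into flange-overhang and web parts.
C_f = 0.85 f'_c (b_f − b_w) h_f = 0.85 × 33.3 × (630 − 370) × 130 = 956709 N.
Remaining web compression depth: a_w = (T − C_f)/(0.85 f'_c b_w) = (3110000 − 956709)/(0.85 × 33.3 × 370) = 205.61 mm.
M_n = C_f(d − h_f/2) + (T − C_f)(d − a_w/2) = 956709 × (555 − 65) + 2153291 × (555 − 102.805) = 468.79 + 973.71 = 1442.50 × 10⁶ N·mm.
M_n = 1442.50 kN·m.

M_n ≈ 1440 kN·m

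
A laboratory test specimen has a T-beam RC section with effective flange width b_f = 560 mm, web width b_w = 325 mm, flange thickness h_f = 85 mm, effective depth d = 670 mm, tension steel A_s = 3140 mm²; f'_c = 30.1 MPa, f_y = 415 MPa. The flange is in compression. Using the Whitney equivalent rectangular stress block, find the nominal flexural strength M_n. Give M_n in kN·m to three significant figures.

M_n ≈ 814 kN·m

Tension: T = A_s f_y = 3140 × 415 = 1303100 N.
Try a within the flange: a = T/(0.85 f'_c b_f) = 1303100/(0.85 × 30.1 × 560) = 90.95 mm.
a = 90.95 > h_f = 85 mm: the block extends into the web. Split into flange-overhang and web parts.
C_f = 0.85 f'_c (b_f − b_w) h_f = 0.85 × 30.1 × (560 − 325) × 85 = 511060 N.
Remaining web compression depth: a_w = (T − C_f)/(0.85 f'_c b_w) = (1303100 − 511060)/(0.85 × 30.1 × 325) = 95.25 mm.
M_n = C_f(d − h_f/2) + (T − C_f)(d − a_w/2) = 511060 × (670 − 42.5) + 792040 × (670 − 47.625) = 320.69 + 492.95 = 813.64 × 10⁶ N·mm.
M_n = 813.64 kN·m.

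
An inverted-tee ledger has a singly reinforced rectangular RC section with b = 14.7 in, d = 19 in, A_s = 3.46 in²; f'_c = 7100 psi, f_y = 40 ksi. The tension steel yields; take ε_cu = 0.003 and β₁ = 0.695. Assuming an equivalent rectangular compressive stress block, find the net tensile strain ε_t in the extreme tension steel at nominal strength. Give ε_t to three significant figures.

a = A_s f_y/(0.85 f'_c b) = 1.560 in.
β₁ = 0.695, so c = a/β₁ = 1.560/0.695 = 2.245 in.
From the linear strain diagram with ε_cu = 0.003: ε_t = 0.003 (d − c)/c = 0.003 × (19 − 2.245)/2.245 = 0.0224.
Since ε_t ≥ 0.005, the section is tension-controlled.

ε_t ≈ 0.0224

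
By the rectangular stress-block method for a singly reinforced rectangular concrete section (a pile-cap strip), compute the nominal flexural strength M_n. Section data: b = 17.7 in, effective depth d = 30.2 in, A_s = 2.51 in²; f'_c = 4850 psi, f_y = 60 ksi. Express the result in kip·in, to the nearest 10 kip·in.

M_n ≈ 4390 kip·in

T = A_s f_y = 2.51 × 60 = 150.6 kips.
a = T/(0.85 f'_c b) = 150.6/(0.85 × 4.85 × 17.7) = 2.064 in.
M_n = T(d − a/2) = 150.6 × (30.2 − 1.032) = 4392.7 kip·in.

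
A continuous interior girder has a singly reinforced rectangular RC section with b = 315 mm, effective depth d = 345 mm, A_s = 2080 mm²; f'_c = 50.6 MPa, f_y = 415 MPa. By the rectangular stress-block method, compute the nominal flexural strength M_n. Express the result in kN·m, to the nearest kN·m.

T = A_s f_y = 2080 × 415 = 863200 N = 863.2 kN.
From C = T: a = T/(0.85 f'_c b) = 863200/(0.85 × 50.6 × 315) = 63.71 mm.
M_n = T(d − a/2) = 863.2 kN × (345 − 31.855) mm = 270.31 kN·m.

M_n ≈ 270 kN·m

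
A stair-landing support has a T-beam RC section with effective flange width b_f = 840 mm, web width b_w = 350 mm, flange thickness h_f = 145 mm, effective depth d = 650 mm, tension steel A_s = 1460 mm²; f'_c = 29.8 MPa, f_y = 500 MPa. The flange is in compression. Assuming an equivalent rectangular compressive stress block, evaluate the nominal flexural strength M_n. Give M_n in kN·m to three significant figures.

Tension: T = A_s f_y = 1460 × 500 = 730000 N.
Try a within the flange: a = T/(0.85 f'_c b_f) = 730000/(0.85 × 29.8 × 840) = 34.31 mm.
Since a = 34.31 ≤ h_f = 145 mm, the stress block lies entirely in the flange; analyse as a rectangular beam of width b_f.
M_n = T(d − a/2) = 730000 × (650 − 17.155) = 461.98 × 10⁶ N·mm.
M_n = 461.98 kN·m.

M_n ≈ 462 kN·m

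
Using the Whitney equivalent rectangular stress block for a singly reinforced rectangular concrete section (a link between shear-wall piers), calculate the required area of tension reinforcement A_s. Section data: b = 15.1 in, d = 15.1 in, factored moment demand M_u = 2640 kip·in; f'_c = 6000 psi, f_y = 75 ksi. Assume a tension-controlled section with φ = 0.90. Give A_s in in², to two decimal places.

M_n = M_u/φ = 2640/0.90 = 2933.33 kip·in.
From M_n = 0.85 f'_c a b (d − a/2):
a = d − √(d² − 2M_n/(0.85 f'_c b)) = 15.1 − √(15.1² − 2 × 2933.33/(0.85 × 6 × 15.1)) = 2.778 in.
A_s = 0.85 f'_c a b / f_y = 0.85 × 6 × 2.778 × 15.1 / 75 = 2.852 in².

A_s ≈ 2.85 in²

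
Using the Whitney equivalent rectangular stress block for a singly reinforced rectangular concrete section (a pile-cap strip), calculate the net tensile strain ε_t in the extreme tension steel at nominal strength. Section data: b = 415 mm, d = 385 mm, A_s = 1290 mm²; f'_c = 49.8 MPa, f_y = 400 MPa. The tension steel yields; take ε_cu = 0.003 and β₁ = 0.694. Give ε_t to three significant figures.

ε_t ≈ 0.0243

a = A_s f_y/(0.85 f'_c b) = 29.37 mm.
β₁ = 0.694, so c = a/β₁ = 29.37/0.694 = 42.32 mm.
From the linear strain diagram with ε_cu = 0.003: ε_t = 0.003 (d − c)/c = 0.003 × (385 − 42.32)/42.32 = 0.0243.
Since ε_t ≥ 0.005, the section is tension-controlled.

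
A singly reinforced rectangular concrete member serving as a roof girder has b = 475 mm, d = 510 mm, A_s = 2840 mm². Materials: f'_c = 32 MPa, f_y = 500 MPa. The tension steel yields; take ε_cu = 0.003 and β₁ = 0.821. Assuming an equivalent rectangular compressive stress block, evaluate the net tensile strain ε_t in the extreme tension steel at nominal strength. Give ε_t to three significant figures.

a = A_s f_y/(0.85 f'_c b) = 109.91 mm.
β₁ = 0.821, so c = a/β₁ = 109.91/0.821 = 133.87 mm.
From the linear strain diagram with ε_cu = 0.003: ε_t = 0.003 (d − c)/c = 0.003 × (510 − 133.87)/133.87 = 0.00843.
Since ε_t ≥ 0.005, the section is tension-controlled.

ε_t ≈ 0.00843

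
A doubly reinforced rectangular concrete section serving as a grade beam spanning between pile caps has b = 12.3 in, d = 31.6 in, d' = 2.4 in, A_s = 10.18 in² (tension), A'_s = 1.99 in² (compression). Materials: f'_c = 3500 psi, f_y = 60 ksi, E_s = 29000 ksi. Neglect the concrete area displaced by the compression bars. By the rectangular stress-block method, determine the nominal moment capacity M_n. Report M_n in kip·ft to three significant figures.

M_n ≈ 1310 kip·ft

Assume both steels yield.
a = (A_s − A'_s) f_y/(0.85 f'_c b) = (10.18 − 1.99) × 60/(0.85 × 3.5 × 12.3) = 13.429 in.
c = a/β₁ = 13.429/0.85 = 15.799 in; ε'_s = 0.003(c − d')/c = 0.0025 ≥ ε_y = 0.0021, so the compression steel yields.
M_n = (A_s − A'_s) f_y (d − a/2) + A'_s f_y (d − d') = 491.4 × (31.6 − 6.7145) + 119.4 × (31.6 − 2.4) = 12228.7 + 3486.5 = 15715.2 kip·in = 15715.2/12 = 1309.60 kip·ft.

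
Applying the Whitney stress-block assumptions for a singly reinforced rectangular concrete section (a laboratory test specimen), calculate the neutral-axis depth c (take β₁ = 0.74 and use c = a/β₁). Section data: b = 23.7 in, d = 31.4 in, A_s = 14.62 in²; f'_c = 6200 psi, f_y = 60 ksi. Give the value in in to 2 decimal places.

c ≈ 9.49 in

T = A_s f_y = 14.62 × 60 = 877.2 kips.
a = T/(0.85 f'_c b) = 877.2/(0.85 × 6.2 × 23.7) = 7.0233 in.
With β₁ = 0.74, c = a/β₁ = 7.0233/0.74 = 9.49 in.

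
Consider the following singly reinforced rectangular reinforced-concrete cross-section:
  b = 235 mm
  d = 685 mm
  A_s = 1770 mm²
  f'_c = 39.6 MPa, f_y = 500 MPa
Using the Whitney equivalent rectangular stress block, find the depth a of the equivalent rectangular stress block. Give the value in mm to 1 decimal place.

T = A_s f_y = 1770 × 500 = 885000 N = 885 kN.
Setting C = 0.85 f'_c a b equal to T: a = 885000/(0.85 × 39.6 × 235) = 111.9 mm.

a ≈ 111.9 mm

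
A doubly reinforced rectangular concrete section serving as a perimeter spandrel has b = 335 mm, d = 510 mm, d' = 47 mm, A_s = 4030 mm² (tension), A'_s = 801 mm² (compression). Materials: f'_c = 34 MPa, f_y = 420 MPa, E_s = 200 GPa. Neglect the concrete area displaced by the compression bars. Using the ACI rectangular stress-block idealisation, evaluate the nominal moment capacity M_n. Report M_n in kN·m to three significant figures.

M_n ≈ 752 kN·m

Assume both tension and compression steel yield.
Net tension couple steel: A_s − A'_s = 3229 mm².
a = (A_s − A'_s) f_y / (0.85 f'_c b) = 1356180/(0.85 × 34 × 335) = 140.08 mm.
c = a/β₁ = 140.08/0.807 = 173.58 mm; ε'_s = 0.003(c − d')/c = 0.0022 ≥ f_y/E_s = 0.0021, so compression steel does yield.
M_n = (A_s − A'_s) f_y (d − a/2) + A'_s f_y (d − d') = [1356180 × (510 − 70.04) + 336420 × (510 − 47)] × 10⁻⁶ = 596.66 + 155.76 = 752.42 kN·m.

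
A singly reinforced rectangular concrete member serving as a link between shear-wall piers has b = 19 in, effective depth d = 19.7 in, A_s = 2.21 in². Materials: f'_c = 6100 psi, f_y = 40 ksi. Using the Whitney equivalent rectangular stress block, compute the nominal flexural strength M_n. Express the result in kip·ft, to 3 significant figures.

T = A_s f_y = 2.21 × 40 = 88.4 kips.
a = T/(0.85 f'_c b) = 88.4/(0.85 × 6.1 × 19) = 0.897 in.
M_n = T(d − a/2) = 88.4 × (19.7 − 0.4485) = 1701.8 kip·in = 1701.8/12 = 141.82 kip·ft.

M_n ≈ 142 kip·ft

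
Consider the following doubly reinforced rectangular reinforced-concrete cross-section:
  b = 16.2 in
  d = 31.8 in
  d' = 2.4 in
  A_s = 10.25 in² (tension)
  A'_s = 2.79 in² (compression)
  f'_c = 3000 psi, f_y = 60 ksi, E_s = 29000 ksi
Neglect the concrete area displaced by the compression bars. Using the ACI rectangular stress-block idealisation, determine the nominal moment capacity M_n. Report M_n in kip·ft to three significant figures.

M_n ≈ 1390 kip·ft

Assume both steels yield.
a = (A_s − A'_s) f_y/(0.85 f'_c b) = (10.25 − 2.79) × 60/(0.85 × 3 × 16.2) = 10.835 in.
c = a/β₁ = 10.835/0.85 = 12.747 in; ε'_s = 0.003(c − d')/c = 0.0024 ≥ ε_y = 0.0021, so the compression steel yields.
M_n = (A_s − A'_s) f_y (d − a/2) + A'_s f_y (d − d') = 447.6 × (31.8 − 5.4175) + 167.4 × (31.8 − 2.4) = 11808.8 + 4921.6 = 16730.4 kip·in = 16730.4/12 = 1394.20 kip·ft.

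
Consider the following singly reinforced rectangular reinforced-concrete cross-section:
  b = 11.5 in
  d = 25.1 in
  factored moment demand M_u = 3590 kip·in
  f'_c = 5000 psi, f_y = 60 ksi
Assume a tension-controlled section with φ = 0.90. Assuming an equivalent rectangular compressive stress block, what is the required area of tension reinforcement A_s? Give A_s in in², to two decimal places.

M_n = M_u/φ = 3590/0.90 = 3988.89 kip·in.
From M_n = 0.85 f'_c a b (d − a/2):
a = d − √(d² − 2M_n/(0.85 f'_c b)) = 25.1 − √(25.1² − 2 × 3988.89/(0.85 × 5 × 11.5)) = 3.495 in.
A_s = 0.85 f'_c a b / f_y = 0.85 × 5 × 3.495 × 11.5 / 60 = 2.847 in².

A_s ≈ 2.85 in²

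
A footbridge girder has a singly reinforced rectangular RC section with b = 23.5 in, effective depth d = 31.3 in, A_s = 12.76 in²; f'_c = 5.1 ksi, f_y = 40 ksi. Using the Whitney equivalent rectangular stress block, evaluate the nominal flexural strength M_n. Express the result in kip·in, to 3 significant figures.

T = A_s f_y = 12.76 × 40 = 510.4 kips.
a = T/(0.85 f'_c b) = 510.4/(0.85 × 5.1 × 23.5) = 5.010 in.
M_n = T(d − a/2) = 510.4 × (31.3 − 2.505) = 14697.0 kip·in.

M_n ≈ 14700 kip·in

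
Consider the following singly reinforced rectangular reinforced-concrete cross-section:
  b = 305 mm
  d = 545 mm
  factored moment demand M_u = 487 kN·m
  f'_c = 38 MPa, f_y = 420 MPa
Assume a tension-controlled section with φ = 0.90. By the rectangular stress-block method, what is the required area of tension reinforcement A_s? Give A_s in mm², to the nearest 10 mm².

A_s ≈ 2640 mm²

M_n = M_u/φ = 487/0.90 = 541.111 kN·m.
With M_n = 0.85 f'_c a b (d − a/2), solve the quadratic for a:
a = d − √(d² − 2M_n/(0.85 f'_c b)) = 545 − √(545² − 2 × 541.111×10⁶/(0.85 × 38 × 305)) = 112.37 mm.
A_s = 0.85 f'_c a b / f_y = 0.85 × 38 × 112.37 × 305 / 420 = 2635.7 mm².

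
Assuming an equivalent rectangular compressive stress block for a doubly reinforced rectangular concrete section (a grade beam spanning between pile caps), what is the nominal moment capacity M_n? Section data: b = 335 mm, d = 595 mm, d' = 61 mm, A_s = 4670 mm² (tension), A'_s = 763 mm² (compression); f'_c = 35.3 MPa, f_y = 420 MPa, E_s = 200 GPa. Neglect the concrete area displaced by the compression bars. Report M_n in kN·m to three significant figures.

Assume both tension and compression steel yield.
Net tension couple steel: A_s − A'_s = 3907 mm².
a = (A_s − A'_s) f_y / (0.85 f'_c b) = 1640940/(0.85 × 35.3 × 335) = 163.25 mm.
c = a/β₁ = 163.25/0.798 = 204.57 mm; ε'_s = 0.003(c − d')/c = 0.0021 ≥ f_y/E_s = 0.0021, so compression steel does yield.
M_n = (A_s − A'_s) f_y (d − a/2) + A'_s f_y (d − d') = [1640940 × (595 − 81.625) + 320460 × (595 − 61)] × 10⁻⁶ = 842.42 + 171.13 = 1013.55 kN·m.

M_n ≈ 1010 kN·m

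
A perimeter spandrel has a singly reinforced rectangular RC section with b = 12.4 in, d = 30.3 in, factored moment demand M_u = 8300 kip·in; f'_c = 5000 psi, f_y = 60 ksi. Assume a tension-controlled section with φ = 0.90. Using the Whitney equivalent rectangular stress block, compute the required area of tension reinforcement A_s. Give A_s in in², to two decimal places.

M_n = M_u/φ = 8300/0.90 = 9222.22 kip·in.
From M_n = 0.85 f'_c a b (d − a/2):
a = d − √(d² − 2M_n/(0.85 f'_c b)) = 30.3 − √(30.3² − 2 × 9222.22/(0.85 × 5 × 12.4)) = 6.465 in.
A_s = 0.85 f'_c a b / f_y = 0.85 × 5 × 6.465 × 12.4 / 60 = 5.678 in².

A_s ≈ 5.68 in²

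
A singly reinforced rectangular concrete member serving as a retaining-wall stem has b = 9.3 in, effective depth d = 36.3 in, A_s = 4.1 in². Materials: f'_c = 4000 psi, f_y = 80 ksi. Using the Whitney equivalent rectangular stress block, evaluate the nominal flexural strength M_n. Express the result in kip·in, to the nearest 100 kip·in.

T = A_s f_y = 4.1 × 80 = 328 kips.
a = T/(0.85 f'_c b) = 328/(0.85 × 4 × 9.3) = 10.373 in.
M_n = T(d − a/2) = 328 × (36.3 − 5.1865) = 10205.2 kip·in.

M_n ≈ 10200 kip·in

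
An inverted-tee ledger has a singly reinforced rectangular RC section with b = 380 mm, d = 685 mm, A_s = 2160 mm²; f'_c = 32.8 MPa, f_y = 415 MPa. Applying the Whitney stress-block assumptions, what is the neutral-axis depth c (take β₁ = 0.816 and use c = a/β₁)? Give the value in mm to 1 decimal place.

c ≈ 103.7 mm

T = A_s f_y = 2160 × 415 = 896400 N = 896.4 kN.
Setting C = 0.85 f'_c a b equal to T: a = 896400/(0.85 × 32.8 × 380) = 84.611 mm.
With β₁ = 0.816, c = a/β₁ = 84.611/0.816 = 103.7 mm.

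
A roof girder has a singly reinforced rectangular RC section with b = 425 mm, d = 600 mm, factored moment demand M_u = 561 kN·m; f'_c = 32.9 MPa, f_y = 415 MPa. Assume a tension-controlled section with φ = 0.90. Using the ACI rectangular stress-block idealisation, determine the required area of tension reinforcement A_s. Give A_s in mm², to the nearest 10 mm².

M_n = M_u/φ = 561/0.90 = 623.333 kN·m.
With M_n = 0.85 f'_c a b (d − a/2), solve the quadratic for a:
a = d − √(d² − 2M_n/(0.85 f'_c b)) = 600 − √(600² − 2 × 623.333×10⁶/(0.85 × 32.9 × 425)) = 94.92 mm.
A_s = 0.85 f'_c a b / f_y = 0.85 × 32.9 × 94.92 × 425 / 415 = 2718.4 mm².

A_s ≈ 2720 mm²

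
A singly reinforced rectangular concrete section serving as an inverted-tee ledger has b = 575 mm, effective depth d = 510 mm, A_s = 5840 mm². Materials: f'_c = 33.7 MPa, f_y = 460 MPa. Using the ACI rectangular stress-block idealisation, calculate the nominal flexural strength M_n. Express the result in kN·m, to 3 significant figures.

M_n ≈ 1150 kN·m

T = A_s f_y = 5840 × 460 = 2686400 N = 2686.4 kN.
From C = T: a = T/(0.85 f'_c b) = 2686400/(0.85 × 33.7 × 575) = 163.10 mm.
M_n = T(d − a/2) = 2686.4 kN × (510 − 81.55) mm = 1150.99 kN·m.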